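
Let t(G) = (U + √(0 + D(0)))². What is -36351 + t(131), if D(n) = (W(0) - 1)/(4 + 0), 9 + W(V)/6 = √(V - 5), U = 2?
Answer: -36351 + (4 + √(-55 + 6*I*√5))²/4 ≈ -36359.0 + 18.295*I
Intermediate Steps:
W(V) = -54 + 6*√(-5 + V) (W(V) = -54 + 6*√(V - 5) = -54 + 6*√(-5 + V))
D(n) = -55/4 + 3*I*√5/2 (D(n) = ((-54 + 6*√(-5 + 0)) - 1)/(4 + 0) = ((-54 + 6*√(-5)) - 1)/4 = ((-54 + 6*(I*√5)) - 1)*(¼) = ((-54 + 6*I*√5) - 1)*(¼) = (-55 + 6*I*√5)*(¼) = -55/4 + 3*I*√5/2)
t(G) = (2 + √(-55/4 + 3*I*√5/2))² (t(G) = (2 + √(0 + (-55/4 + 3*I*√5/2)))² = (2 + √(-55/4 + 3*I*√5/2))²)
-36351 + t(131) = -36351 + (4 + √(-55 + 6*I*√5))²/4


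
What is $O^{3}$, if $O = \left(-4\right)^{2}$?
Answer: $4096$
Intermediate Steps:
$O = 16$
$O^{3} = 16^{3} = 4096$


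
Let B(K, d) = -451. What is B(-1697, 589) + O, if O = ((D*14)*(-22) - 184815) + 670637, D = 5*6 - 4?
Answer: 477363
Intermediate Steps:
D = 26 (D = 30 - 4 = 26)
O = 477814 (O = ((26*14)*(-22) - 184815) + 670637 = (364*(-22) - 184815) + 670637 = (-8008 - 184815) + 670637 = -192823 + 670637 = 477814)
B(-1697, 589) + O = -451 + 477814 = 477363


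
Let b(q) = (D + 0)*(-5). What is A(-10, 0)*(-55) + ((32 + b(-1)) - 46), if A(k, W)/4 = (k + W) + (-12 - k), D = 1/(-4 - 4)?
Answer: 21013/8 ≈ 2626.6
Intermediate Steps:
D = -1/8 (D = 1/(-8) = -1/8 ≈ -0.12500)
A(k, W) = -48 + 4*W (A(k, W) = 4*((k + W) + (-12 - k)) = 4*((W + k) + (-12 - k)) = 4*(-12 + W) = -48 + 4*W)
b(q) = 5/8 (b(q) = (-1/8 + 0)*(-5) = -1/8*(-5) = 5/8)
A(-10, 0)*(-55) + ((32 + b(-1)) - 46) = (-48 + 4*0)*(-55) + ((32 + 5/8) - 46) = (-48 + 0)*(-55) + (261/8 - 46) = -48*(-55) - 107/8 = 2640 - 107/8 = 21013/8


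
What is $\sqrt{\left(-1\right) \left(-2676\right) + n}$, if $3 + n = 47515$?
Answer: $2 \sqrt{12547} \approx 224.03$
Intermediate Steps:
$n = 47512$ ($n = -3 + 47515 = 47512$)
$\sqrt{\left(-1\right) \left(-2676\right) + n} = \sqrt{\left(-1\right) \left(-2676\right) + 47512} = \sqrt{2676 + 47512} = \sqrt{50188} = 2 \sqrt{12547}$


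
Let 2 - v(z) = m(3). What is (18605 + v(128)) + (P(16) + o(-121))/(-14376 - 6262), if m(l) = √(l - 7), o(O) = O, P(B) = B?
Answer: 384011371/20638 - 2*I ≈ 18607.0 - 2.0*I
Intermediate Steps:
m(l) = √(-7 + l)
v(z) = 2 - 2*I (v(z) = 2 - √(-7 + 3) = 2 - √(-4) = 2 - 2*I)
(18605 + v(128)) + (P(16) + o(-121))/(-14376 - 6262) = (18605 + (2 - 2*I)) + (16 - 121)/(-14376 - 6262) = (18607 - 2*I) - 105/(-20638) = (18607 - 2*I) - 105*(-1/20638) = (18607 - 2*I) + 105/20638 = 384011371/20638 - 2*I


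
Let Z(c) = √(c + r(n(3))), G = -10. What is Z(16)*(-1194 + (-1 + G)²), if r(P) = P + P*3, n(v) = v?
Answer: -2146*√7 ≈ -5677.8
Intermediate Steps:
r(P) = 4*P (r(P) = P + 3*P = 4*P)
Z(c) = √(12 + c) (Z(c) = √(c + 4*3) = √(c + 12) = √(12 + c))
Z(16)*(-1194 + (-1 + G)²) = √(12 + 16)*(-1194 + (-1 - 10)²) = √28*(-1194 + (-11)²) = (2*√7)*(-1194 + 121) = (2*√7)*(-1073) = -2146*√7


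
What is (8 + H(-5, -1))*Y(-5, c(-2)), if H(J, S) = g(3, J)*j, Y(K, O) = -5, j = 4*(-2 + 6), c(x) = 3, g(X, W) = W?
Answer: 360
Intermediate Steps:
j = 16 (j = 4*4 = 16)
H(J, S) = 16*J (H(J, S) = J*16 = 16*J)
(8 + H(-5, -1))*Y(-5, c(-2)) = (8 + 16*(-5))*(-5) = (8 - 80)*(-5) = -72*(-5) = 360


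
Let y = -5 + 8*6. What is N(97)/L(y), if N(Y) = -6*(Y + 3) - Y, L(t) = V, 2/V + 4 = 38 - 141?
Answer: 74579/2 ≈ 37290.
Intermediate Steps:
y = 43 (y = -5 + 48 = 43)
V = -2/107 (V = 2/(-4 + (38 - 141)) = 2/(-4 - 103) = 2/(-107) = 2*(-1/107) = -2/107 ≈ -0.018692)
L(t) = -2/107
N(Y) = -18 - 7*Y (N(Y) = -6*(3 + Y) - Y = (-18 - 6*Y) - Y = -18 - 7*Y)
N(97)/L(y) = (-18 - 7*97)/(-2/107) = (-18 - 679)*(-107/2) = -697*(-107/2) = 74579/2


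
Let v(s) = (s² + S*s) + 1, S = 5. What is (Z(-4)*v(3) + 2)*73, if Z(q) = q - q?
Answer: 146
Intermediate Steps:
Z(q) = 0
v(s) = 1 + s² + 5*s (v(s) = (s² + 5*s) + 1 = 1 + s² + 5*s)
(Z(-4)*v(3) + 2)*73 = (0*(1 + 3² + 5*3) + 2)*73 = (0*(1 + 9 + 15) + 2)*73 = (0*25 + 2)*73 = (0 + 2)*73 = 2*73 = 146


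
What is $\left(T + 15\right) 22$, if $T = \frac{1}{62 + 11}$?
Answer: $\frac{24112}{73} \approx 330.3$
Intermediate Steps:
$T = \frac{1}{73} \approx 0.013699$
$\left(T + 15\right) 22 = \left(\frac{1}{73} + 15\right) 22 = \frac{1096}{73} \cdot 22 = \frac{24112}{73}$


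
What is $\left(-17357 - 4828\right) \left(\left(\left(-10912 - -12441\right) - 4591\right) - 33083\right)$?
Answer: $801876825$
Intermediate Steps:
$\left(-17357 - 4828\right) \left(\left(\left(-10912 - -12441\right) - 4591\right) - 33083\right) = - 22185 \left(\left(\left(-10912 + 12441\right) - 4591\right) - 33083\right) = - 22185 \left(\left(1529 - 4591\right) - 33083\right) = - 22185 \left(-3062 - 33083\right) = \left(-22185\right) \left(-36145\right) = 801876825$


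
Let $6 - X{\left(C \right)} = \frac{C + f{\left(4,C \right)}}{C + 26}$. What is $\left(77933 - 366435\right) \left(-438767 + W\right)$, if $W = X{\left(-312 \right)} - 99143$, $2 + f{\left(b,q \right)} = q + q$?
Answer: $\frac{22191787619982}{143} \approx 1.5519 \cdot 10^{11}$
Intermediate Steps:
$f{\left(b,q \right)} = -2 + 2 q$ ($f{\left(b,q \right)} = -2 + \left(q + q\right) = -2 + 2 q$)
$X{\left(C \right)} = 6 - \frac{-2 + 3 C}{26 + C}$ ($X{\left(C \right)} = 6 - \frac{C + \left(-2 + 2 C\right)}{C + 26} = 6 - \frac{-2 + 3 C}{26 + C}$)
$W = - \frac{14177060}{143}$ ($W = \frac{158 + 3 \left(-312\right)}{26 - 312} - 99143 = \frac{158 - 936}{-286} - 99143 = \left(- \frac{1}{286}\right) \left(-778\right) - 99143 = \frac{389}{143} - 99143 = - \frac{14177060}{143} \approx -99140.0$)
$\left(77933 - 366435\right) \left(-438767 + W\right) = \left(77933 - 366435\right) \left(-438767 - \frac{14177060}{143}\right) = \left(-288502\right) \left(- \frac{76920741}{143}\right) = \frac{22191787619982}{143}$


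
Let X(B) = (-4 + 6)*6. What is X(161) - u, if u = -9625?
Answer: 9637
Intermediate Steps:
X(B) = 12 (X(B) = 2*6 = 12)
X(161) - u = 12 - 1*(-9625) = 12 + 9625 = 9637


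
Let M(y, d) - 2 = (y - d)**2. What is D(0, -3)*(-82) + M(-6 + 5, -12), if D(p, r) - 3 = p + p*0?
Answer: -123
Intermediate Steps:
D(p, r) = 3 + p (D(p, r) = 3 + (p + p*0) = 3 + (p + 0) = 3 + p)
M(y, d) = 2 + (y - d)**2
D(0, -3)*(-82) + M(-6 + 5, -12) = (3 + 0)*(-82) + (2 + (-12 - (-6 + 5))**2) = 3*(-82) + (2 + (-12 - 1*(-1))**2) = -246 + (2 + (-12 + 1)**2) = -246 + (2 + (-11)**2) = -246 + (2 + 121) = -246 + 123 = -123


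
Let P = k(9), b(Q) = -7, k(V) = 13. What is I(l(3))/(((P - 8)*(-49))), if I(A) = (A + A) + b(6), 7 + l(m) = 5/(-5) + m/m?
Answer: 3/35 ≈ 0.085714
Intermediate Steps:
P = 13
l(m) = -7 (l(m) = -7 + (5/(-5) + m/m) = -7 + (5*(-⅕) + 1) = -7 + (-1 + 1) = -7 + 0 = -7)
I(A) = -7 + 2*A (I(A) = (A + A) - 7 = 2*A - 7 = -7 + 2*A)
I(l(3))/(((P - 8)*(-49))) = (-7 + 2*(-7))/(((13 - 8)*(-49))) = (-7 - 14)/((5*(-49))) = -21/(-245) = -21*(-1/245) = 3/35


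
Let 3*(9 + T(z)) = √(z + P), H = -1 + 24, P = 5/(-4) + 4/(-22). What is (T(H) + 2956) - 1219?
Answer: 1728 + √10439/66 ≈ 1729.5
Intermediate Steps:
P = -63/44 (P = 5*(-¼) + 4*(-1/22) = -5/4 - 2/11 = -63/44 ≈ -1.4318)
H = 23
T(z) = -9 + √(-63/44 + z)/3 (T(z) = -9 + √(z - 63/44)/3 = -9 + √(-63/44 + z)/3)
(T(H) + 2956) - 1219 = ((-9 + √(-693 + 484*23)/66) + 2956) - 1219 = ((-9 + √(-693 + 11132)/66) + 2956) - 1219 = ((-9 + √10439/66) + 2956) - 1219 = (2947 + √10439/66) - 1219 = 1728 + √10439/66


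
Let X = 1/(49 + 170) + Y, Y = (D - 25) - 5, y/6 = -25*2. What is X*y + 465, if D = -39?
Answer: 1544945/73 ≈ 21164.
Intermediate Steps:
y = -300 (y = 6*(-25*2) = 6*(-50) = -300)
Y = -69 (Y = (-39 - 25) - 5 = -64 - 5 = -69)
X = -15110/219 (X = 1/(49 + 170) - 69 = 1/219 - 69 = -15110/219 ≈ -68.995)
X*y + 465 = -15110/219*(-300) + 465 = 1511000/73 + 465 = 1544945/73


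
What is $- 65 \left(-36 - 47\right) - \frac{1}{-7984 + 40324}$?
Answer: $\frac{174474299}{32340} \approx 5395.0$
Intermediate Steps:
$- 65 \left(-36 - 47\right) - \frac{1}{-7984 + 40324} = \left(-65\right) \left(-83\right) - \frac{1}{32340} = 5395 - \frac{1}{32340} = \frac{174474299}{32340}$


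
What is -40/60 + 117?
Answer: 349/3 ≈ 116.33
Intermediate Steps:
-40/60 + 117 = -40*1/60 + 117 = -⅔ + 117 = 349/3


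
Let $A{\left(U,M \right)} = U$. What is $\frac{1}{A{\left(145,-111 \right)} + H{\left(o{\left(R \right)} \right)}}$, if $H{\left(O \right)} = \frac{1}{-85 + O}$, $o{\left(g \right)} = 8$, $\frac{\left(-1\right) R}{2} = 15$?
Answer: $\frac{77}{11164} \approx 0.0068972$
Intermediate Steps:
$R = -30$ ($R = \left(-2\right) 15 = -30$)
$\frac{1}{A{\left(145,-111 \right)} + H{\left(o{\left(R \right)} \right)}} = \frac{1}{145 + \frac{1}{-85 + 8}} = \frac{1}{145 + \frac{1}{-77}} = \frac{1}{145 - \frac{1}{77}} = \frac{1}{\frac{11164}{77}} = \frac{77}{11164}$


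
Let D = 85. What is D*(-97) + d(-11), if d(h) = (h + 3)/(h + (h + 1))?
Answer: -173137/21 ≈ -8244.6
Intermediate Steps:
d(h) = (3 + h)/(1 + 2*h) (d(h) = (3 + h)/(h + (1 + h)) = (3 + h)/(1 + 2*h))
D*(-97) + d(-11) = 85*(-97) + (3 - 11)/(1 + 2*(-11)) = -8245 - 8/(1 - 22) = -8245 - 8/(-21) = -8245 - 1/21*(-8) = -8245 + 8/21 = -173137/21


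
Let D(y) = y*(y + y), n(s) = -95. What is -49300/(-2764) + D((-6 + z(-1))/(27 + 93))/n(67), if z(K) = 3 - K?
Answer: 2107574309/118161000 ≈ 17.836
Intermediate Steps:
D(y) = 2*y² (D(y) = y*(2*y) = 2*y²)
-49300/(-2764) + D((-6 + z(-1))/(27 + 93))/n(67) = -49300/(-2764) + (2*((-6 + (3 - 1*(-1)))/(27 + 93))²)/(-95) = -49300*(-1/2764) + (2*((-6 + (3 + 1))/120)²)*(-1/95) = 12325/691 + (2*((-6 + 4)*(1/120))²)*(-1/95) = 12325/691 + (2*(-2*1/120)²)*(-1/95) = 12325/691 + (2*(-1/60)²)*(-1/95) = 12325/691 + (2*(1/3600))*(-1/95) = 12325/691 + (1/1800)*(-1/95) = 12325/691 - 1/171000 = 2107574309/118161000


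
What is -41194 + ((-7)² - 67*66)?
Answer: -45567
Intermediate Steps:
-41194 + ((-7)² - 67*66) = -41194 + (49 - 4422) = -41194 - 4373 = -45567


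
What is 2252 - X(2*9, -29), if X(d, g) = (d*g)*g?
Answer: -12886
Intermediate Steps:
X(d, g) = d*g²
2252 - X(2*9, -29) = 2252 - 2*9*(-29)² = 2252 - 18*841 = 2252 - 1*15138 = 2252 - 15138 = -12886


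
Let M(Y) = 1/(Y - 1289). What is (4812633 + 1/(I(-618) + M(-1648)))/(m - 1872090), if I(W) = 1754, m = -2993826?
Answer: -4132044077423/4177791946042 ≈ -0.98905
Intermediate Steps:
M(Y) = 1/(-1289 + Y)
(4812633 + 1/(I(-618) + M(-1648)))/(m - 1872090) = (4812633 + 1/(1754 + 1/(-1289 - 1648)))/(-2993826 - 1872090) = (4812633 + 1/(1754 + 1/(-2937)))/(-4865916) = (4812633 + 1/(1754 - 1/2937))*(-1/4865916) = (4812633 + 1/(5151497/2937))*(-1/4865916) = (4812633 + 2937/5151497)*(-1/4865916) = (24792264464538/5151497)*(-1/4865916) = -4132044077423/4177791946042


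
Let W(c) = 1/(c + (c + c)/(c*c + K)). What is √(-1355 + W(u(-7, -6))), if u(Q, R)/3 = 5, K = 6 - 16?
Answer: I*√574222362/651 ≈ 36.809*I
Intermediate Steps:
K = -10
u(Q, R) = 15 (u(Q, R) = 3*5 = 15)
W(c) = 1/(c + 2*c/(-10 + c²)) (W(c) = 1/(c + (c + c)/(c*c - 10)) = 1/(c + (2*c)/(c² - 10)) = 1/(c + (2*c)/(-10 + c²)) = 1/(c + 2*c/(-10 + c²)))
√(-1355 + W(u(-7, -6))) = √(-1355 + (-10 + 15²)/(15*(-8 + 15²))) = √(-1355 + (-10 + 225)/(15*(-8 + 225))) = √(-1355 + (1/15)*215/217) = √(-1355 + (1/15)*(1/217)*215) = √(-1355 + 43/651) = √(-882062/651) = I*√574222362/651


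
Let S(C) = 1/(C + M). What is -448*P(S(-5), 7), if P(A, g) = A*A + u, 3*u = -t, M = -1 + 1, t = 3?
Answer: 10752/25 ≈ 430.08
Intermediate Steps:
M = 0
S(C) = 1/C (S(C) = 1/(C + 0) = 1/C)
u = -1 (u = (-1*3)/3 = (⅓)*(-3) = -1)
P(A, g) = -1 + A² (P(A, g) = A*A - 1 = A² - 1 = -1 + A²)
-448*P(S(-5), 7) = -448*(-1 + (1/(-5))²) = -448*(-1 + (-⅕)²) = -448*(-1 + 1/25) = -448*(-24/25) = 10752/25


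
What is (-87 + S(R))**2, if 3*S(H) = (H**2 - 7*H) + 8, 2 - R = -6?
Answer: 60025/9 ≈ 6669.4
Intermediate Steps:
R = 8 (R = 2 - 1*(-6) = 2 + 6 = 8)
S(H) = 8/3 - 7*H/3 + H**2/3 (S(H) = ((H**2 - 7*H) + 8)/3 = (8 + H**2 - 7*H)/3 = 8/3 - 7*H/3 + H**2/3)
(-87 + S(R))**2 = (-87 + (8/3 - 7/3*8 + (1/3)*8**2))**2 = (-87 + (8/3 - 56/3 + (1/3)*64))**2 = (-87 + (8/3 - 56/3 + 64/3))**2 = (-87 + 16/3)**2 = (-245/3)**2 = 60025/9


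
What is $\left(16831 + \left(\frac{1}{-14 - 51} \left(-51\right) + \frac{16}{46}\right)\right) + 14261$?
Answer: $\frac{46484233}{1495} \approx 31093.0$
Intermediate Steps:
$\left(16831 + \left(\frac{1}{-14 - 51} \left(-51\right) + \frac{16}{46}\right)\right) + 14261 = \left(16831 + \left(\frac{1}{-65} \left(-51\right) + 16 \cdot \frac{1}{46}\right)\right) + 14261 = \left(16831 + \left(\left(- \frac{1}{65}\right) \left(-51\right) + \frac{8}{23}\right)\right) + 14261 = \left(16831 + \left(\frac{51}{65} + \frac{8}{23}\right)\right) + 14261 = \left(16831 + \frac{1693}{1495}\right) + 14261 = \frac{25164038}{1495} + 14261 = \frac{46484233}{1495}$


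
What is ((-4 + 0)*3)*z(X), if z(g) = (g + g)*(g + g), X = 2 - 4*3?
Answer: -4800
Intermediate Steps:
X = -10 (X = 2 - 12 = -10)
z(g) = 4*g² (z(g) = (2*g)*(2*g) = 4*g²)
((-4 + 0)*3)*z(X) = ((-4 + 0)*3)*(4*(-10)²) = (-4*3)*(4*100) = -12*400 = -4800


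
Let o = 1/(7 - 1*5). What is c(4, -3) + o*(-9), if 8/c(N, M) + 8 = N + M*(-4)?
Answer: -7/2 ≈ -3.5000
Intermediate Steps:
c(N, M) = 8/(-8 + N - 4*M) (c(N, M) = 8/(-8 + (N + M*(-4))) = 8/(-8 + (N - 4*M)) = 8/(-8 + N - 4*M))
o = 1/2 (o = 1/(7 - 5) = 1/2 ≈ 0.50000)
c(4, -3) + o*(-9) = -8/(8 - 1*4 + 4*(-3)) + (1/2)*(-9) = -8/(8 - 4 - 12) - 9/2 = -8/(-8) - 9/2 = -8*(-1/8) - 9/2 = 1 - 9/2 = -7/2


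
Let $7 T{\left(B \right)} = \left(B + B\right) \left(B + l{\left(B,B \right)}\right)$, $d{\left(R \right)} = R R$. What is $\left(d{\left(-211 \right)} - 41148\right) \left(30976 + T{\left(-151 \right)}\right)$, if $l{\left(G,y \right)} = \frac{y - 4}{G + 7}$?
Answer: $\frac{63654726439}{504} \approx 1.263 \cdot 10^{8}$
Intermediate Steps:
$l{\left(G,y \right)} = \frac{-4 + y}{7 + G}$
$d{\left(R \right)} = R^{2}$
$T{\left(B \right)} = \frac{2 B \left(B + \frac{-4 + B}{7 + B}\right)}{7}$ ($T{\left(B \right)} = \frac{\left(B + B\right) \left(B + \frac{-4 + B}{7 + B}\right)}{7} = \frac{2 B \left(B + \frac{-4 + B}{7 + B}\right)}{7}$)
$\left(d{\left(-211 \right)} - 41148\right) \left(30976 + T{\left(-151 \right)}\right) = \left(\left(-211\right)^{2} - 41148\right) \left(30976 + \frac{2}{7} \left(-151\right) \frac{1}{7 - 151} \left(-4 - 151 - 151 \left(7 - 151\right)\right)\right) = \left(44521 - 41148\right) \left(30976 + \frac{2}{7} \left(-151\right) \frac{1}{-144} \left(-4 - 151 - -21744\right)\right) = 3373 \left(30976 + \frac{2}{7} \left(-151\right) \left(- \frac{1}{144}\right) \left(-4 - 151 + 21744\right)\right) = 3373 \left(30976 + \frac{2}{7} \left(-151\right) \left(- \frac{1}{144}\right) 21589\right) = 3373 \left(30976 + \frac{3259939}{504}\right) = 3373 \cdot \frac{18871843}{504} = \frac{63654726439}{504}$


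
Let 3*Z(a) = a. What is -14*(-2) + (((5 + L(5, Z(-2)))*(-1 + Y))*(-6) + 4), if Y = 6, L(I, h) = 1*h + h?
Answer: -78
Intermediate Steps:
Z(a) = a/3
L(I, h) = 2*h (L(I, h) = h + h = 2*h)
-14*(-2) + (((5 + L(5, Z(-2)))*(-1 + Y))*(-6) + 4) = -14*(-2) + (((5 + 2*((⅓)*(-2)))*(-1 + 6))*(-6) + 4) = 28 + (((5 + 2*(-⅔))*5)*(-6) + 4) = 28 + (((5 - 4/3)*5)*(-6) + 4) = 28 + (((11/3)*5)*(-6) + 4) = 28 + ((55/3)*(-6) + 4) = 28 + (-110 + 4) = 28 - 106 = -78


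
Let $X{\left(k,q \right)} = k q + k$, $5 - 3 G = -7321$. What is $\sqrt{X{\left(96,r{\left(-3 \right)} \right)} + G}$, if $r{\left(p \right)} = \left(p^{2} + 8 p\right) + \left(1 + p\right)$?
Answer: $\sqrt{906} \approx 30.1$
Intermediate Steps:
$G = 2442$ ($G = \frac{5}{3} - - \frac{7321}{3} = \frac{5}{3} + \frac{7321}{3} = 2442$)
$r{\left(p \right)} = 1 + p^{2} + 9 p$
$X{\left(k,q \right)} = k + k q$
$\sqrt{X{\left(96,r{\left(-3 \right)} \right)} + G} = \sqrt{96 \left(1 + \left(1 + \left(-3\right)^{2} + 9 \left(-3\right)\right)\right) + 2442} = \sqrt{96 \left(1 + \left(1 + 9 - 27\right)\right) + 2442} = \sqrt{96 \left(1 - 17\right) + 2442} = \sqrt{96 \left(-16\right) + 2442} = \sqrt{-1536 + 2442} = \sqrt{906}$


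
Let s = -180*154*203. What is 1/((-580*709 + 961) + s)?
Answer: -1/6037419 ≈ -1.6563e-7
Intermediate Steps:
s = -5627160 (s = -27720*203 = -5627160)
1/((-580*709 + 961) + s) = 1/((-580*709 + 961) - 5627160) = 1/((-411220 + 961) - 5627160) = 1/(-410259 - 5627160) = 1/(-6037419) = -1/6037419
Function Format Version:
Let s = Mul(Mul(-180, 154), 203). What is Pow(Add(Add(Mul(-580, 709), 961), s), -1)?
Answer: Rational(-1, 6037419) ≈ -1.6563e-7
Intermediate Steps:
s = -5627160 (s = Mul(-27720, 203) = -5627160)
Pow(Add(Add(Mul(-580, 709), 961), s), -1) = Pow(Add(Add(Mul(-580, 709), 961), -5627160), -1) = Pow(Add(Add(-411220, 961), -5627160), -1) = Pow(Add(-410259, -5627160), -1) = Pow(-6037419, -1) = Rational(-1, 6037419)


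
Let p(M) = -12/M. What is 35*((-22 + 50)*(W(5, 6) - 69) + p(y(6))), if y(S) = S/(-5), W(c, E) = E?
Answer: -61390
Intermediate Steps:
y(S) = -S/5 (y(S) = S*(-⅕) = -S/5)
35*((-22 + 50)*(W(5, 6) - 69) + p(y(6))) = 35*((-22 + 50)*(6 - 69) - 12/((-⅕*6))) = 35*(28*(-63) - 12/(-6/5)) = 35*(-1764 - 12*(-⅚)) = 35*(-1764 + 10) = 35*(-1754) = -61390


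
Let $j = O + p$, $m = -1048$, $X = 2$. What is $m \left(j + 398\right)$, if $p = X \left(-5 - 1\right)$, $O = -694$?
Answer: $322784$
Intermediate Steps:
$p = -12$ ($p = 2 \left(-5 - 1\right) = 2 \left(-6\right) = -12$)
$j = -706$ ($j = -694 - 12 = -706$)
$m \left(j + 398\right) = - 1048 \left(-706 + 398\right) = \left(-1048\right) \left(-308\right) = 322784$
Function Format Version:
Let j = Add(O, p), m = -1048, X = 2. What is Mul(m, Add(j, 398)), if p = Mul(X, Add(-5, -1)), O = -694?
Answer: 322784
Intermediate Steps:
p = -12 (p = Mul(2, Add(-5, -1)) = Mul(2, -6) = -12)
j = -706 (j = Add(-694, -12) = -706)
Mul(m, Add(j, 398)) = Mul(-1048, Add(-706, 398)) = Mul(-1048, -308) = 322784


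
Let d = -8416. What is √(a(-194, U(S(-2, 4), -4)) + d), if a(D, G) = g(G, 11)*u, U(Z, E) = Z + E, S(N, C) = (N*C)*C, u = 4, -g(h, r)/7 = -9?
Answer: 2*I*√2041 ≈ 90.355*I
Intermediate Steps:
g(h, r) = 63 (g(h, r) = -7*(-9) = 63)
S(N, C) = N*C² (S(N, C) = (C*N)*C = N*C²)
U(Z, E) = E + Z
a(D, G) = 252 (a(D, G) = 63*4 = 252)
√(a(-194, U(S(-2, 4), -4)) + d) = √(252 - 8416) = √(-8164) = 2*I*√2041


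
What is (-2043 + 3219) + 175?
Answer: 1351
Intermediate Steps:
(-2043 + 3219) + 175 = 1176 + 175 = 1351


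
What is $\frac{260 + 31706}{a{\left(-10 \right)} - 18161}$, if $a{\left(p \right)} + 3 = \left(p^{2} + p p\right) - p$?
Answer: $- \frac{15983}{8977} \approx -1.7804$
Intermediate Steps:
$a{\left(p \right)} = -3 - p + 2 p^{2}$ ($a{\left(p \right)} = -3 - \left(p - p^{2} - p p\right) = -3 - \left(p - 2 p^{2}\right) = -3 + \left(2 p^{2} - p\right) = -3 + \left(- p + 2 p^{2}\right) = -3 - p + 2 p^{2}$)
$\frac{260 + 31706}{a{\left(-10 \right)} - 18161} = \frac{260 + 31706}{\left(-3 - -10 + 2 \left(-10\right)^{2}\right) - 18161} = \frac{31966}{\left(-3 + 10 + 2 \cdot 100\right) - 18161} = \frac{31966}{\left(-3 + 10 + 200\right) - 18161} = \frac{31966}{207 - 18161} = \frac{31966}{-17954} = 31966 \left(- \frac{1}{17954}\right) = - \frac{15983}{8977}$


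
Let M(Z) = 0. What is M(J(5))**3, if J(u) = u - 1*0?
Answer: 0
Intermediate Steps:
J(u) = u (J(u) = u + 0 = u)
M(J(5))**3 = 0**3 = 0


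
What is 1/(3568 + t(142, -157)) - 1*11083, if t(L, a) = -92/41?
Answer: -1620290227/146196 ≈ -11083.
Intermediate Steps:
t(L, a) = -92/41 (t(L, a) = -92*1/41 = -92/41)
1/(3568 + t(142, -157)) - 1*11083 = 1/(3568 - 92/41) - 1*11083 = 1/(146196/41) - 11083 = 41/146196 - 11083 = -1620290227/146196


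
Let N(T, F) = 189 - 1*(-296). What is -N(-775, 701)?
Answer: -485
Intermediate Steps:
N(T, F) = 485 (N(T, F) = 189 + 296 = 485)
-N(-775, 701) = -1*485 = -485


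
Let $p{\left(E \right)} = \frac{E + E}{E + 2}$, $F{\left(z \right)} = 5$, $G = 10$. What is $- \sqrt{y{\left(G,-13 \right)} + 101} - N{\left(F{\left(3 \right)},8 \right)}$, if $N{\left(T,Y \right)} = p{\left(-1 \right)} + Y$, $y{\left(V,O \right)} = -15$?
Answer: $-6 - \sqrt{86} \approx -15.274$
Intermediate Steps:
$p{\left(E \right)} = \frac{2 E}{2 + E}$
$N{\left(T,Y \right)} = -2 + Y$ ($N{\left(T,Y \right)} = 2 \left(-1\right) \frac{1}{2 - 1} + Y = 2 \left(-1\right) 1^{-1} + Y = 2 \left(-1\right) 1 + Y = -2 + Y$)
$- \sqrt{y{\left(G,-13 \right)} + 101} - N{\left(F{\left(3 \right)},8 \right)} = - \sqrt{-15 + 101} - \left(-2 + 8\right) = - \sqrt{86} - 6 = -6 - \sqrt{86}$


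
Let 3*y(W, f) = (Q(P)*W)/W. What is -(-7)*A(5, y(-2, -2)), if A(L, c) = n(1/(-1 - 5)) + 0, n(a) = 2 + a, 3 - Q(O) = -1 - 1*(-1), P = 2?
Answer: 77/6 ≈ 12.833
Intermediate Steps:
Q(O) = 3 (Q(O) = 3 - (-1 - 1*(-1)) = 3 - (-1 + 1) = 3 - 1*0 = 3 + 0 = 3)
y(W, f) = 1 (y(W, f) = ((3*W)/W)/3 = (⅓)*3 = 1)
A(L, c) = 11/6 (A(L, c) = (2 + 1/(-1 - 5)) + 0 = (2 + 1/(-6)) + 0 = (2 - ⅙) + 0 = 11/6 + 0 = 11/6)
-(-7)*A(5, y(-2, -2)) = -(-7)*11/6 = -1*(-77/6) = 77/6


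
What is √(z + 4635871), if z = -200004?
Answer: √4435867 ≈ 2106.1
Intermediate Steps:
√(z + 4635871) = √(-200004 + 4635871) = √4435867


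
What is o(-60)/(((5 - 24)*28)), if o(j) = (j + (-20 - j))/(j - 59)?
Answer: -5/15827 ≈ -0.00031592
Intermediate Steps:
o(j) = -20/(-59 + j)
o(-60)/(((5 - 24)*28)) = (-20/(-59 - 60))/(((5 - 24)*28)) = (-20/(-119))/((-19*28)) = -20*(-1/119)/(-532) = (20/119)*(-1/532) = -5/15827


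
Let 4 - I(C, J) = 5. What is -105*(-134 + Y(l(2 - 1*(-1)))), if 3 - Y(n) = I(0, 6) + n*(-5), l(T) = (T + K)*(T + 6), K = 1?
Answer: -5250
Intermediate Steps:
I(C, J) = -1 (I(C, J) = 4 - 1*5 = 4 - 5 = -1)
l(T) = (1 + T)*(6 + T) (l(T) = (T + 1)*(T + 6) = (1 + T)*(6 + T))
Y(n) = 4 + 5*n (Y(n) = 3 - (-1 + n*(-5)) = 3 - (-1 - 5*n) = 3 + (1 + 5*n) = 4 + 5*n)
-105*(-134 + Y(l(2 - 1*(-1)))) = -105*(-134 + (4 + 5*(6 + (2 - 1*(-1))² + 7*(2 - 1*(-1))))) = -105*(-134 + (4 + 5*(6 + (2 + 1)² + 7*(2 + 1)))) = -105*(-134 + (4 + 5*(6 + 3² + 7*3))) = -105*(-134 + (4 + 5*(6 + 9 + 21))) = -105*(-134 + (4 + 5*36)) = -105*(-134 + (4 + 180)) = -105*(-134 + 184) = -105*50 = -5250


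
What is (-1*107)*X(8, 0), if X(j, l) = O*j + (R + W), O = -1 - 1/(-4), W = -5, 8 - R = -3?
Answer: 0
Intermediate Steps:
R = 11 (R = 8 - 1*(-3) = 8 + 3 = 11)
O = -3/4 (O = -1 - 1*(-1/4) = -1 + 1/4 = -3/4 ≈ -0.75000)
X(j, l) = 6 - 3*j/4 (X(j, l) = -3*j/4 + (11 - 5) = -3*j/4 + 6 = 6 - 3*j/4)
(-1*107)*X(8, 0) = (-1*107)*(6 - 3/4*8) = -107*(6 - 6) = -107*0 = 0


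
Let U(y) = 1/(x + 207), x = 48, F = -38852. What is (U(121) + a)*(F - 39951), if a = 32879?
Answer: -660695857238/255 ≈ -2.5910e+9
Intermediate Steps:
U(y) = 1/255 (U(y) = 1/(48 + 207) = 1/255)
(U(121) + a)*(F - 39951) = (1/255 + 32879)*(-38852 - 39951) = (8384146/255)*(-78803) = -660695857238/255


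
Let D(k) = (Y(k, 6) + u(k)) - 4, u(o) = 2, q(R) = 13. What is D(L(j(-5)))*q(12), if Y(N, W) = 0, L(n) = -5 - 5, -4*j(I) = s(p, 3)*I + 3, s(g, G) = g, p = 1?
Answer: -26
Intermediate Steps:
j(I) = -¾ - I/4 (j(I) = -(1*I + 3)/4 = -(I + 3)/4 = -(3 + I)/4 = -¾ - I/4)
L(n) = -10
D(k) = -2 (D(k) = (0 + 2) - 4 = 2 - 4 = -2)
D(L(j(-5)))*q(12) = -2*13 = -26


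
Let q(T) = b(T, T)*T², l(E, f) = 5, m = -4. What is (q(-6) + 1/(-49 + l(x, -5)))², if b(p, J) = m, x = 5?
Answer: 40157569/1936 ≈ 20743.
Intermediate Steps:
b(p, J) = -4
q(T) = -4*T²
(q(-6) + 1/(-49 + l(x, -5)))² = (-4*(-6)² + 1/(-49 + 5))² = (-4*36 + 1/(-44))² = (-144 - 1/44)² = (-6337/44)² = 40157569/1936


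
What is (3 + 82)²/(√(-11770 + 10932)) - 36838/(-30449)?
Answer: 36838/30449 - 7225*I*√838/838 ≈ 1.2098 - 249.58*I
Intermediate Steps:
(3 + 82)²/(√(-11770 + 10932)) - 36838/(-30449) = 85²/(√(-838)) - 36838*(-1/30449) = 7225/((I*√838)) + 36838/30449 = 7225*(-I*√838/838) + 36838/30449 = -7225*I*√838/838 + 36838/30449 = 36838/30449 - 7225*I*√838/838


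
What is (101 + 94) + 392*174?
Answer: 68403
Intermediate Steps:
(101 + 94) + 392*174 = 195 + 68208 = 68403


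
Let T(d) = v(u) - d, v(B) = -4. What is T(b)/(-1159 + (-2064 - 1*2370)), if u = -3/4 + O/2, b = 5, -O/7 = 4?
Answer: 9/5593 ≈ 0.0016092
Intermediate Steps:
O = -28 (O = -7*4 = -28)
u = -59/4 (u = -3/4 - 28/2 = -3*1/4 - 28*1/2 = -3/4 - 14 = -59/4 ≈ -14.750)
T(d) = -4 - d
T(b)/(-1159 + (-2064 - 1*2370)) = (-4 - 1*5)/(-1159 + (-2064 - 1*2370)) = (-4 - 5)/(-1159 + (-2064 - 2370)) = -9/(-1159 - 4434) = -9/(-5593) = -9*(-1/5593) = 9/5593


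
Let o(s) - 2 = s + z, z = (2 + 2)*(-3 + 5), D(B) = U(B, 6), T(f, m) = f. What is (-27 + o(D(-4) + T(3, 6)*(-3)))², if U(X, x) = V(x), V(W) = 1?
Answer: 625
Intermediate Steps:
U(X, x) = 1
D(B) = 1
z = 8 (z = 4*2 = 8)
o(s) = 10 + s (o(s) = 2 + (s + 8) = 2 + (8 + s) = 10 + s)
(-27 + o(D(-4) + T(3, 6)*(-3)))² = (-27 + (10 + (1 + 3*(-3))))² = (-27 + (10 + (1 - 9)))² = (-27 + (10 - 8))² = (-27 + 2)² = (-25)² = 625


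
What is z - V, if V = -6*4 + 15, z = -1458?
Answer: -1449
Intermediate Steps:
V = -9 (V = -24 + 15 = -9)
z - V = -1458 - 1*(-9) = -1458 + 9 = -1449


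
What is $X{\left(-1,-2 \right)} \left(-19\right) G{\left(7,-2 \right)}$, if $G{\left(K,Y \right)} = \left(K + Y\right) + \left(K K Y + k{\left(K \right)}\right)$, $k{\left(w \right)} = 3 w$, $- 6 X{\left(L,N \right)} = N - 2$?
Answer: $912$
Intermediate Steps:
$X{\left(L,N \right)} = \frac{1}{3} - \frac{N}{6}$ ($X{\left(L,N \right)} = - \frac{N - 2}{6} = - \frac{-2 + N}{6} = \frac{1}{3} - \frac{N}{6}$)
$G{\left(K,Y \right)} = Y + 4 K + Y K^{2}$ ($G{\left(K,Y \right)} = \left(K + Y\right) + \left(K K Y + 3 K\right) = \left(K + Y\right) + \left(K^{2} Y + 3 K\right) = \left(K + Y\right) + \left(Y K^{2} + 3 K\right) = \left(K + Y\right) + \left(3 K + Y K^{2}\right) = Y + 4 K + Y K^{2}$)
$X{\left(-1,-2 \right)} \left(-19\right) G{\left(7,-2 \right)} = \left(\frac{1}{3} - - \frac{1}{3}\right) \left(-19\right) \left(-2 + 4 \cdot 7 - 2 \cdot 7^{2}\right) = \left(\frac{1}{3} + \frac{1}{3}\right) \left(-19\right) \left(-2 + 28 - 98\right) = \frac{2}{3} \left(-19\right) \left(-2 + 28 - 98\right) = \left(- \frac{38}{3}\right) \left(-72\right) = 912$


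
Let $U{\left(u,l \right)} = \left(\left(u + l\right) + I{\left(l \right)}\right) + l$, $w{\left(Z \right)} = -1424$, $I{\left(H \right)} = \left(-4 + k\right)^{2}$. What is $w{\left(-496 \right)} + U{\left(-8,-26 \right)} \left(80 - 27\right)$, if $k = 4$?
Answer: $-4604$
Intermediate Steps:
$I{\left(H \right)} = 0$ ($I{\left(H \right)} = \left(-4 + 4\right)^{2} = 0^{2} = 0$)
$U{\left(u,l \right)} = u + 2 l$ ($U{\left(u,l \right)} = \left(\left(u + l\right) + 0\right) + l = \left(\left(l + u\right) + 0\right) + l = \left(l + u\right) + l = u + 2 l$)
$w{\left(-496 \right)} + U{\left(-8,-26 \right)} \left(80 - 27\right) = -1424 + \left(-8 + 2 \left(-26\right)\right) \left(80 - 27\right) = -1424 + \left(-8 - 52\right) 53 = -1424 - 3180 = -4604$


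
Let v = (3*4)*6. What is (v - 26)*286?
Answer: 13156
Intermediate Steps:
v = 72 (v = 12*6 = 72)
(v - 26)*286 = (72 - 26)*286 = 46*286 = 13156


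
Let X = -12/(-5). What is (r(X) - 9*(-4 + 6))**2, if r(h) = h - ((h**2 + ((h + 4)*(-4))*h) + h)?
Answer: 887364/625 ≈ 1419.8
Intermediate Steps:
X = 12/5 (X = -12*(-1/5) = 12/5 ≈ 2.4000)
r(h) = -h**2 - h*(-16 - 4*h) (r(h) = h - ((h**2 + ((4 + h)*(-4))*h) + h) = h - ((h**2 + (-16 - 4*h)*h) + h) = h - ((h**2 + h*(-16 - 4*h)) + h) = h - (h + h**2 + h*(-16 - 4*h)) = h + (-h - h**2 - h*(-16 - 4*h)) = -h**2 - h*(-16 - 4*h))
(r(X) - 9*(-4 + 6))**2 = (12*(16 + 3*(12/5))/5 - 9*(-4 + 6))**2 = (12*(16 + 36/5)/5 - 9*2)**2 = ((12/5)*(116/5) - 18)**2 = (1392/25 - 18)**2 = (942/25)**2 = 887364/625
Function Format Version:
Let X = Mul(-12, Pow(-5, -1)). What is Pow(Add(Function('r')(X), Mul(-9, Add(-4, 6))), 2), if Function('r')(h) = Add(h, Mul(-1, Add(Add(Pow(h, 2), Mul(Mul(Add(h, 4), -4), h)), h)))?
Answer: Rational(887364, 625) ≈ 1419.8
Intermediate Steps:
X = Rational(12, 5) (X = Mul(-12, Rational(-1, 5)) = Rational(12, 5) ≈ 2.4000)
Function('r')(h) = Add(Mul(-1, Pow(h, 2)), Mul(-1, h, Add(-16, Mul(-4, h)))) (Function('r')(h) = Add(h, Mul(-1, Add(Add(Pow(h, 2), Mul(Mul(Add(4, h), -4), h)), h))) = Add(h, Mul(-1, Add(Add(Pow(h, 2), Mul(Add(-16, Mul(-4, h)), h)), h))) = Add(h, Mul(-1, Add(Add(Pow(h, 2), Mul(h, Add(-16, Mul(-4, h)))), h))) = Add(h, Mul(-1, Add(h, Pow(h, 2), Mul(h, Add(-16, Mul(-4, h)))))) = Add(h, Add(Mul(-1, h), Mul(-1, Pow(h, 2)), Mul(-1, h, Add(-16, Mul(-4, h))))) = Add(Mul(-1, Pow(h, 2)), Mul(-1, h, Add(-16, Mul(-4, h)))))
Pow(Add(Function('r')(X), Mul(-9, Add(-4, 6))), 2) = Pow(Add(Mul(Rational(12, 5), Add(16, Mul(3, Rational(12, 5)))), Mul(-9, Add(-4, 6))), 2) = Pow(Add(Mul(Rational(12, 5), Add(16, Rational(36, 5))), Mul(-9, 2)), 2) = Pow(Add(Mul(Rational(12, 5), Rational(116, 5)), -18), 2) = Pow(Add(Rational(1392, 25), -18), 2) = Pow(Rational(942, 25), 2) = Rational(887364, 625)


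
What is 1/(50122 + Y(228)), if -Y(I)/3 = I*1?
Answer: 1/49438 ≈ 2.0227e-5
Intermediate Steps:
Y(I) = -3*I
1/(50122 + Y(228)) = 1/(50122 - 3*228) = 1/(50122 - 684) = 1/49438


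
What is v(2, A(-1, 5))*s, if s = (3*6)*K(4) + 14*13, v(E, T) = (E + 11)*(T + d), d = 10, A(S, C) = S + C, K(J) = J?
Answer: 46228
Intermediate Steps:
A(S, C) = C + S
v(E, T) = (10 + T)*(11 + E) (v(E, T) = (E + 11)*(T + 10) = (11 + E)*(10 + T) = (10 + T)*(11 + E))
s = 254 (s = (3*6)*4 + 14*13 = 18*4 + 182 = 72 + 182 = 254)
v(2, A(-1, 5))*s = (110 + 10*2 + 11*(5 - 1) + 2*(5 - 1))*254 = (110 + 20 + 11*4 + 2*4)*254 = (110 + 20 + 44 + 8)*254 = 182*254 = 46228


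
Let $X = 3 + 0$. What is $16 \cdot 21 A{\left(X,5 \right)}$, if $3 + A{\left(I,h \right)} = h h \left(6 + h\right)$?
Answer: $91392$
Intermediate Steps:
$X = 3$
$A{\left(I,h \right)} = -3 + h^{2} \left(6 + h\right)$ ($A{\left(I,h \right)} = -3 + h h \left(6 + h\right) = -3 + h^{2} \left(6 + h\right)$)
$16 \cdot 21 A{\left(X,5 \right)} = 16 \cdot 21 \left(-3 + 5^{3} + 6 \cdot 5^{2}\right) = 336 \left(-3 + 125 + 6 \cdot 25\right) = 336 \left(-3 + 125 + 150\right) = 336 \cdot 272 = 91392$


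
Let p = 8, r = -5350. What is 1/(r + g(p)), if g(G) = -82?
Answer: -1/5432 ≈ -0.00018409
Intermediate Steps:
1/(r + g(p)) = 1/(-5350 - 82) = 1/(-5432) = -1/5432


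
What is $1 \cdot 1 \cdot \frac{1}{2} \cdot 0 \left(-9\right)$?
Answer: $0$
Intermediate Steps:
$1 \cdot 1 \cdot \frac{1}{2} \cdot 0 \left(-9\right) = 1 \cdot \frac{1}{2} \cdot 0 \left(-9\right) = 1 \cdot 0 \left(-9\right) = 0 \left(-9\right) = 0$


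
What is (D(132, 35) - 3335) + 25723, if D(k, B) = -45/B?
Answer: 156707/7 ≈ 22387.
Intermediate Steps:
(D(132, 35) - 3335) + 25723 = (-45/35 - 3335) + 25723 = (-45*1/35 - 3335) + 25723 = (-9/7 - 3335) + 25723 = -23354/7 + 25723 = 156707/7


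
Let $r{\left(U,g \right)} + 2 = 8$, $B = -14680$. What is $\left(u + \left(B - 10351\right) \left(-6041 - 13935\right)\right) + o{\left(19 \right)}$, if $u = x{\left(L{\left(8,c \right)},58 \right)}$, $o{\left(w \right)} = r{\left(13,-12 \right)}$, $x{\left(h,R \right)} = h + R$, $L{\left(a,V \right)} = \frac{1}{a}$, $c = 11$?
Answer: $\frac{4000154561}{8} \approx 5.0002 \cdot 10^{8}$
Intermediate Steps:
$r{\left(U,g \right)} = 6$ ($r{\left(U,g \right)} = -2 + 8 = 6$)
$x{\left(h,R \right)} = R + h$
$o{\left(w \right)} = 6$
$u = \frac{465}{8}$ ($u = 58 + \frac{1}{8} = \frac{465}{8} \approx 58.125$)
$\left(u + \left(B - 10351\right) \left(-6041 - 13935\right)\right) + o{\left(19 \right)} = \left(\frac{465}{8} + \left(-14680 - 10351\right) \left(-6041 - 13935\right)\right) + 6 = \left(\frac{465}{8} - -500019256\right) + 6 = \left(\frac{465}{8} + 500019256\right) + 6 = \frac{4000154513}{8} + 6 = \frac{4000154561}{8}$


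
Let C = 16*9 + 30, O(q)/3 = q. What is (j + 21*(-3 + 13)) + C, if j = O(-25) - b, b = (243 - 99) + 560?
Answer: -395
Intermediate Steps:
O(q) = 3*q
b = 704 (b = 144 + 560 = 704)
j = -779 (j = 3*(-25) - 1*704 = -75 - 704 = -779)
C = 174 (C = 144 + 30 = 174)
(j + 21*(-3 + 13)) + C = (-779 + 21*(-3 + 13)) + 174 = (-779 + 21*10) + 174 = (-779 + 210) + 174 = -569 + 174 = -395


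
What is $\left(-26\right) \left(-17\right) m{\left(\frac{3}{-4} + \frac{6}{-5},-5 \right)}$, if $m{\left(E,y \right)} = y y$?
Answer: $11050$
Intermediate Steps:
$m{\left(E,y \right)} = y^{2}$
$\left(-26\right) \left(-17\right) m{\left(\frac{3}{-4} + \frac{6}{-5},-5 \right)} = \left(-26\right) \left(-17\right) \left(-5\right)^{2} = 442 \cdot 25 = 11050$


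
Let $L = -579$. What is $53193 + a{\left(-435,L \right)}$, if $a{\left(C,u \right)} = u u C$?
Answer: $-145776642$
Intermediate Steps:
$a{\left(C,u \right)} = C u^{2}$ ($a{\left(C,u \right)} = u^{2} C = C u^{2}$)
$53193 + a{\left(-435,L \right)} = 53193 - 435 \left(-579\right)^{2} = 53193 - 145829835 = -145776642$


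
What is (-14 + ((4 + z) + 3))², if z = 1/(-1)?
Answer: 64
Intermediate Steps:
z = -1
(-14 + ((4 + z) + 3))² = (-14 + ((4 - 1) + 3))² = (-14 + (3 + 3))² = (-14 + 6)² = (-8)² = 64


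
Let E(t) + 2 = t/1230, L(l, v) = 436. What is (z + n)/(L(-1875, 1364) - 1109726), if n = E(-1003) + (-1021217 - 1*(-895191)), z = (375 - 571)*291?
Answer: 225169723/1364426700 ≈ 0.16503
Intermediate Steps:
E(t) = -2 + t/1230
z = -57036 (z = -196*291 = -57036)
n = -155015443/1230 (n = (-2 + (1/1230)*(-1003)) + (-1021217 - 1*(-895191)) = (-2 - 1003/1230) + (-1021217 + 895191) = -3463/1230 - 126026 = -155015443/1230 ≈ -1.2603e+5)
(z + n)/(L(-1875, 1364) - 1109726) = (-57036 - 155015443/1230)/(436 - 1109726) = -225169723/1230/(-1109290) = -225169723/1230*(-1/1109290) = 225169723/1364426700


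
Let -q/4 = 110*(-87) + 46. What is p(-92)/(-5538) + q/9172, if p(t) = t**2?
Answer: 16667980/6349317 ≈ 2.6252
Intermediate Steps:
q = 38096 (q = -4*(110*(-87) + 46) = -4*(-9570 + 46) = -4*(-9524) = 38096)
p(-92)/(-5538) + q/9172 = (-92)**2/(-5538) + 38096/9172 = 8464*(-1/5538) + 38096*(1/9172) = -4232/2769 + 9524/2293 = 16667980/6349317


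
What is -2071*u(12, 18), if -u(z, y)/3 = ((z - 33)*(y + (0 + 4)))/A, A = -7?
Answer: 410058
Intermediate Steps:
u(z, y) = 3*(-33 + z)*(4 + y)/7 (u(z, y) = -3*(z - 33)*(y + (0 + 4))/(-7) = -3*(-33 + z)*(y + 4)*(-1)/7 = -3*(-33 + z)*(4 + y)*(-1)/7 = -(-3)*(-33 + z)*(4 + y)/7 = 3*(-33 + z)*(4 + y)/7)
-2071*u(12, 18) = -2071*(-396/7 - 99/7*18 + (12/7)*12 + (3/7)*18*12) = -2071*(-396/7 - 1782/7 + 144/7 + 648/7) = -2071*(-198) = 410058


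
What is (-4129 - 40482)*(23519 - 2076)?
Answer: -956593673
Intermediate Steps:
(-4129 - 40482)*(23519 - 2076) = -44611*21443 = -956593673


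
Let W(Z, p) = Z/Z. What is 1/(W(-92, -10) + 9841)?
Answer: 1/9842 ≈ 0.00010161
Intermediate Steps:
W(Z, p) = 1
1/(W(-92, -10) + 9841) = 1/(1 + 9841) = 1/9842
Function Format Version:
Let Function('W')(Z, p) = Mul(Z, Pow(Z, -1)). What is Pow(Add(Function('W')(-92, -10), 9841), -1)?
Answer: Rational(1, 9842) ≈ 0.00010161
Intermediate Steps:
Function('W')(Z, p) = 1
Pow(Add(Function('W')(-92, -10), 9841), -1) = Pow(Add(1, 9841), -1) = Pow(9842, -1) = Rational(1, 9842)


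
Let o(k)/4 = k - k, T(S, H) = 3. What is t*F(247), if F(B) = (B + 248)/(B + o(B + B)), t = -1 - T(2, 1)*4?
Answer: -495/19 ≈ -26.053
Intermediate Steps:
o(k) = 0 (o(k) = 4*(k - k) = 4*0 = 0)
t = -13 (t = -1 - 3*4 = -1 - 1*12 = -1 - 12 = -13)
F(B) = (248 + B)/B (F(B) = (B + 248)/(B + 0) = (248 + B)/B)
t*F(247) = -13*(248 + 247)/247 = -495/19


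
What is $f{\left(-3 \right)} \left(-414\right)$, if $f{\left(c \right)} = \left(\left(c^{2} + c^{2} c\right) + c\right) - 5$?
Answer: $10764$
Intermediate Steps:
$f{\left(c \right)} = -5 + c + c^{2} + c^{3}$ ($f{\left(c \right)} = \left(\left(c^{2} + c^{3}\right) + c\right) - 5 = \left(c + c^{2} + c^{3}\right) - 5 = -5 + c + c^{2} + c^{3}$)
$f{\left(-3 \right)} \left(-414\right) = \left(-5 - 3 + \left(-3\right)^{2} + \left(-3\right)^{3}\right) \left(-414\right) = \left(-5 - 3 + 9 - 27\right) \left(-414\right) = \left(-26\right) \left(-414\right) = 10764$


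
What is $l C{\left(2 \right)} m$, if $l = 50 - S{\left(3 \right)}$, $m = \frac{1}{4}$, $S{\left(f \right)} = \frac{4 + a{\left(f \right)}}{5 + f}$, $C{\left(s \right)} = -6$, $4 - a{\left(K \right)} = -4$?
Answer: $- \frac{291}{4} \approx -72.75$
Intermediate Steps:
$a{\left(K \right)} = 8$ ($a{\left(K \right)} = 4 - -4 = 4 + 4 = 8$)
$S{\left(f \right)} = \frac{12}{5 + f}$ ($S{\left(f \right)} = \frac{4 + 8}{5 + f} = \frac{12}{5 + f}$)
$m = \frac{1}{4} \approx 0.25$
$l = \frac{97}{2}$ ($l = 50 - \frac{12}{5 + 3} = 50 - \frac{12}{8} = 50 - 12 \cdot \frac{1}{8} = 50 - \frac{3}{2} = \frac{97}{2} \approx 48.5$)
$l C{\left(2 \right)} m = \frac{97}{2} \left(-6\right) \frac{1}{4} = \left(-291\right) \frac{1}{4} = - \frac{291}{4}$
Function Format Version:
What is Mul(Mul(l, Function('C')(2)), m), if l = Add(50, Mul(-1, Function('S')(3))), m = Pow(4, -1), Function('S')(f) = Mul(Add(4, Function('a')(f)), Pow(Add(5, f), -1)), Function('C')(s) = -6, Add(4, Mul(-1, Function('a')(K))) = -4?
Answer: Rational(-291, 4) ≈ -72.750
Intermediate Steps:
Function('a')(K) = 8 (Function('a')(K) = Add(4, Mul(-1, -4)) = Add(4, 4) = 8)
Function('S')(f) = Mul(12, Pow(Add(5, f), -1)) (Function('S')(f) = Mul(Add(4, 8), Pow(Add(5, f), -1)) = Mul(12, Pow(Add(5, f), -1)))
m = Rational(1, 4) ≈ 0.25000
l = Rational(97, 2) (l = Add(50, Mul(-1, Mul(12, Pow(Add(5, 3), -1)))) = Add(50, Mul(-1, Mul(12, Pow(8, -1)))) = Add(50, Mul(-1, Mul(12, Rational(1, 8)))) = Add(50, Mul(-1, Rational(3, 2))) = Add(50, Rational(-3, 2)) = Rational(97, 2) ≈ 48.500)
Mul(Mul(l, Function('C')(2)), m) = Mul(Mul(Rational(97, 2), -6), Rational(1, 4)) = Mul(-291, Rational(1, 4)) = Rational(-291, 4)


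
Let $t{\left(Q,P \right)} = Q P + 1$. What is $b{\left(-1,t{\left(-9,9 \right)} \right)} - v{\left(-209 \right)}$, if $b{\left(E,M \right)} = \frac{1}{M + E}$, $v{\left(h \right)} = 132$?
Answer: $- \frac{10693}{81} \approx -132.01$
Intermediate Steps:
$t{\left(Q,P \right)} = 1 + P Q$ ($t{\left(Q,P \right)} = P Q + 1 = 1 + P Q$)
$b{\left(E,M \right)} = \frac{1}{E + M}$
$b{\left(-1,t{\left(-9,9 \right)} \right)} - v{\left(-209 \right)} = \frac{1}{-1 + \left(1 + 9 \left(-9\right)\right)} - 132 = \frac{1}{-1 + \left(1 - 81\right)} - 132 = \frac{1}{-1 - 80} - 132 = \frac{1}{-81} - 132 = - \frac{1}{81} - 132 = - \frac{10693}{81}$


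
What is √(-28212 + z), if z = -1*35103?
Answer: 3*I*√7035 ≈ 251.62*I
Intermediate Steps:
z = -35103
√(-28212 + z) = √(-28212 - 35103) = √(-63315) = 3*I*√7035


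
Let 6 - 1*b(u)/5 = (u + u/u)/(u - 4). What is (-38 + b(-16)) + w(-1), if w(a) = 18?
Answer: 25/4 ≈ 6.2500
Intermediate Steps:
b(u) = 30 - 5*(1 + u)/(-4 + u) (b(u) = 30 - 5*(u + u/u)/(u - 4) = 30 - 5*(u + 1)/(-4 + u) = 30 - 5*(1 + u)/(-4 + u))
(-38 + b(-16)) + w(-1) = (-38 + 25*(-5 - 16)/(-4 - 16)) + 18 = (-38 + 25*(-21)/(-20)) + 18 = (-38 + 25*(-1/20)*(-21)) + 18 = (-38 + 105/4) + 18 = -47/4 + 18 = 25/4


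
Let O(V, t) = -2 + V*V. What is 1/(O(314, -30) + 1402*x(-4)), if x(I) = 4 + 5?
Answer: 1/111212 ≈ 8.9918e-6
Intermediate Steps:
x(I) = 9
O(V, t) = -2 + V²
1/(O(314, -30) + 1402*x(-4)) = 1/((-2 + 314²) + 1402*9) = 1/((-2 + 98596) + 12618) = 1/(98594 + 12618) = 1/111212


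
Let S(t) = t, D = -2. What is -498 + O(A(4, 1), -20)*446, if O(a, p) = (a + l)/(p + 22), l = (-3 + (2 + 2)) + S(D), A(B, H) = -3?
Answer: -1390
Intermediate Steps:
l = -1 (l = (-3 + (2 + 2)) - 2 = (-3 + 4) - 2 = 1 - 2 = -1)
O(a, p) = (-1 + a)/(22 + p) (O(a, p) = (a - 1)/(p + 22) = (-1 + a)/(22 + p))
-498 + O(A(4, 1), -20)*446 = -498 + ((-1 - 3)/(22 - 20))*446 = -498 + (-4/2)*446 = -498 + ((½)*(-4))*446 = -498 - 2*446 = -498 - 892 = -1390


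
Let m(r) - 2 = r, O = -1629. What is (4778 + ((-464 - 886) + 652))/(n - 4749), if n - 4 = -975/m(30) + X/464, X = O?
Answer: -3786240/4434893 ≈ -0.85374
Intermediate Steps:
m(r) = 2 + r
X = -1629
n = -27821/928 (n = 4 + (-975/(2 + 30) - 1629/464) = 4 + (-975/32 - 1629*1/464) = 4 + (-975*1/32 - 1629/464) = 4 + (-975/32 - 1629/464) = 4 - 31533/928 = -27821/928 ≈ -29.980)
(4778 + ((-464 - 886) + 652))/(n - 4749) = (4778 + ((-464 - 886) + 652))/(-27821/928 - 4749) = (4778 + (-1350 + 652))/(-4434893/928) = (4778 - 698)*(-928/4434893) = 4080*(-928/4434893) = -3786240/4434893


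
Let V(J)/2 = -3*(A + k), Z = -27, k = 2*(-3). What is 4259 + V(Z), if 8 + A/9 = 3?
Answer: 4565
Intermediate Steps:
k = -6
A = -45 (A = -72 + 9*3 = -72 + 27 = -45)
V(J) = 306 (V(J) = 2*(-3*(-45 - 6)) = 2*(-3*(-51)) = 2*153 = 306)
4259 + V(Z) = 4259 + 306 = 4565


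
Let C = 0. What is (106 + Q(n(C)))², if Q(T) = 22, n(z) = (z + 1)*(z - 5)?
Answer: 16384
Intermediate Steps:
n(z) = (1 + z)*(-5 + z)
(106 + Q(n(C)))² = (106 + 22)² = 128² = 16384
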